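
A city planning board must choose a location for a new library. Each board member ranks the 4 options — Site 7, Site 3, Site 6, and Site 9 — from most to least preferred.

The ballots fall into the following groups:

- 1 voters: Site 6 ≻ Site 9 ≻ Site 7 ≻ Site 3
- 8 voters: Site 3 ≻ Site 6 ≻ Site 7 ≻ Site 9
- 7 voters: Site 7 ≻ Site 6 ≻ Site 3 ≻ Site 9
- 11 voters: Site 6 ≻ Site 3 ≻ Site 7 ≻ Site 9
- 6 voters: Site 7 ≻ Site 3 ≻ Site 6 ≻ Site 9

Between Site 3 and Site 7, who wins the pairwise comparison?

Site 3

Ballots ranking Site 3 above Site 7: 8+11 = 19.
Ballots ranking Site 7 above Site 3: 1+7+6 = 14.
Site 3 wins the head-to-head, 19–14.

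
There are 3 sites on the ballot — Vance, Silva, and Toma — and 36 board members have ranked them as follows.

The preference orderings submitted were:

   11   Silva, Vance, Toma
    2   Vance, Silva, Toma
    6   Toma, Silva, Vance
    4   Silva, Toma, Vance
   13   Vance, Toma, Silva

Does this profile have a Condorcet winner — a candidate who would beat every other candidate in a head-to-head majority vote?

No

Head-to-head results (36 voters total):
Vance vs Silva: Silva wins 21–15.
Vance vs Toma: Vance wins 26–10.
Silva vs Toma: Toma wins 19–17.
No candidate beats all others: Vance beats Toma beats Silva beats Vance, a majority cycle.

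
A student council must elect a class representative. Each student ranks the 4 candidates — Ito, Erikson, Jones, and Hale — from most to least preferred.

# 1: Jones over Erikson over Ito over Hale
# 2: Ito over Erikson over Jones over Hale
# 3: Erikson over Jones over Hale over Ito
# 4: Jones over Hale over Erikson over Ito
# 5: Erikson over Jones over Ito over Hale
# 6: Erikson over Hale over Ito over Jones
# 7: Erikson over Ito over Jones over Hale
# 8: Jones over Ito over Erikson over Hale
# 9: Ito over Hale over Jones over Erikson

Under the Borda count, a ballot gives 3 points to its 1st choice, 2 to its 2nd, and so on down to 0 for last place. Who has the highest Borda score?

Borda scores:
  Ito: 1 + 3 + 0 + 0 + 1 + 1 + 2 + 2 + 3 = 13
  Erikson: 2 + 2 + 3 + 1 + 3 + 3 + 3 + 1 + 0 = 18
  Jones: 3 + 1 + 2 + 3 + 2 + 0 + 1 + 3 + 1 = 16
  Hale: 0 + 0 + 1 + 2 + 0 + 2 + 0 + 0 + 2 = 7
Erikson has the highest total.

Erikson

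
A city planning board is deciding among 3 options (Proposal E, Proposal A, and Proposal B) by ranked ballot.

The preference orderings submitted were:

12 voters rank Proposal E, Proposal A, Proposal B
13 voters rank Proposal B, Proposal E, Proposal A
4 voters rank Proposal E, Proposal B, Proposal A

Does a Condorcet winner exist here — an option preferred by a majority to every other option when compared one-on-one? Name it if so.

Head-to-head results (29 voters total):
Proposal E vs Proposal A: Proposal E wins 29–0.
Proposal E vs Proposal B: Proposal E wins 16–13.
Proposal A vs Proposal B: Proposal B wins 17–12.
Proposal E beats each rival — Proposal A (29–0), Proposal B (16–13) — so Proposal E is the Condorcet winner.

Proposal E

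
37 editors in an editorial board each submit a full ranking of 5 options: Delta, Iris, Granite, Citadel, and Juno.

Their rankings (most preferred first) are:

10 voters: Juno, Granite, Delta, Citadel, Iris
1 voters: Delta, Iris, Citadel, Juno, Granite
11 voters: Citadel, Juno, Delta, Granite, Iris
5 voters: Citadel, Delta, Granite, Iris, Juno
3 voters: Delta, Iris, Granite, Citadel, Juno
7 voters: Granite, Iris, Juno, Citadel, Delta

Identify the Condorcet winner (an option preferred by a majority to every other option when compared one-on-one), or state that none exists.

Head-to-head results (37 voters total):
Delta vs Iris: Delta wins 30–7.
Delta vs Granite: Delta wins 20–17.
Delta vs Citadel: Citadel wins 23–14.
Delta vs Juno: Juno wins 28–9.
Iris vs Granite: Granite wins 33–4.
Iris vs Citadel: Citadel wins 26–11.
Iris vs Juno: Juno wins 21–16.
Granite vs Citadel: Granite wins 20–17.
Granite vs Juno: Juno wins 22–15.
Citadel vs Juno: Citadel wins 20–17.
No candidate beats all others: Delta beats Granite beats Citadel beats Delta, a majority cycle.

None — there is no Condorcet winner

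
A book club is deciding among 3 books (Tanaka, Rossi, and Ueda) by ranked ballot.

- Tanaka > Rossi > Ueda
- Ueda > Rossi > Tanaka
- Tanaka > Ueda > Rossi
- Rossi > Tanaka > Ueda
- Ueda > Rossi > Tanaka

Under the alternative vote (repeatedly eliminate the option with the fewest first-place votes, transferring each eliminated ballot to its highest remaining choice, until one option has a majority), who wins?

Tanaka

Round 1: Tanaka 2, Ueda 2, Rossi 1. Rossi has the fewest and is eliminated.
Round 2: Tanaka 3, Ueda 2. Tanaka has a majority.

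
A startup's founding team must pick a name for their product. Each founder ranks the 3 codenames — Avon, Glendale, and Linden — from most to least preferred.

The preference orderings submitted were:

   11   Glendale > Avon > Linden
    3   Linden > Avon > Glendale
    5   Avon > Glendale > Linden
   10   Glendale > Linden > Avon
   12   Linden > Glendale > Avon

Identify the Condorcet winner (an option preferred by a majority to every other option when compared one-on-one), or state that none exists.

Head-to-head results (41 voters total):
Avon vs Glendale: Glendale wins 33–8.
Avon vs Linden: Linden wins 25–16.
Glendale vs Linden: Glendale wins 26–15.
Glendale beats each rival — Avon (33–8), Linden (26–15) — so Glendale is the Condorcet winner.

Glendale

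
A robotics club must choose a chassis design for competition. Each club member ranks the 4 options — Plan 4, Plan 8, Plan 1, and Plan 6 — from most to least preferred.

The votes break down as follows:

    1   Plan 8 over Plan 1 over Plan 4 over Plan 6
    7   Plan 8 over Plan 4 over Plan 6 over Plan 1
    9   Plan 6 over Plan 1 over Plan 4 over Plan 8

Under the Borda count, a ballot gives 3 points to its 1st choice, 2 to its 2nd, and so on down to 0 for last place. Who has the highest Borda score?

Plan 6

Borda scores:
  Plan 4: 1 + 7·2 + 9·1 = 24
  Plan 8: 3 + 7·3 + 9·0 = 24
  Plan 1: 2 + 7·0 + 9·2 = 20
  Plan 6: 0 + 7·1 + 9·3 = 34
Plan 6 has the highest total.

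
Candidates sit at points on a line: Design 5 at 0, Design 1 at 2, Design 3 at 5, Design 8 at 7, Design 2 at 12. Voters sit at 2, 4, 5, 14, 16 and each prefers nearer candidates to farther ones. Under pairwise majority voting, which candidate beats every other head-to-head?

Design 3

With single-peaked preferences on a line, the Condorcet winner is the candidate closest to the median voter.
The median voter (position 5) is closest to Design 3 at 5.
Check: Design 3 vs Design 2 — voters closer to Design 3: 3 of 5.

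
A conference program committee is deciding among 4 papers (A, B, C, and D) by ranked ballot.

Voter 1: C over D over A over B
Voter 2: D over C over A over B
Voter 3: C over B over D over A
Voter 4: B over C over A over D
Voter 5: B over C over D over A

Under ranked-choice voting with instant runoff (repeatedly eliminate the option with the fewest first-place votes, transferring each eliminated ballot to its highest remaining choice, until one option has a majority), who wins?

Round 1: B 2, C 2, D 1, A 0. A has the fewest and is eliminated.
Round 2: B 2, C 2, D 1. D has the fewest and is eliminated.
Round 3: C 3, B 2. C has a majority.

C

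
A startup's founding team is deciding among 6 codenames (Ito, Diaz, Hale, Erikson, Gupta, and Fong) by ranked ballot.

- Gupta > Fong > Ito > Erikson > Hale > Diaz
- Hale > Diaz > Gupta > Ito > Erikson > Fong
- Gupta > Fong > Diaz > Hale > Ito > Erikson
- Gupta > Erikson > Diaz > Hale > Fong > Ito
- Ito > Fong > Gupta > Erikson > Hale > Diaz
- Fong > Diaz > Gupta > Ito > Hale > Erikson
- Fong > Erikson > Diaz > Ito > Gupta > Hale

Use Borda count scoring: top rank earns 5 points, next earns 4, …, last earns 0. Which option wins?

Gupta

Borda scores:
  Ito: 3 + 2 + 1 + 0 + 5 + 2 + 2 = 15
  Diaz: 0 + 4 + 3 + 3 + 0 + 4 + 3 = 17
  Hale: 1 + 5 + 2 + 2 + 1 + 1 + 0 = 12
  Erikson: 2 + 1 + 0 + 4 + 2 + 0 + 4 = 13
  Gupta: 5 + 3 + 5 + 5 + 3 + 3 + 1 = 25
  Fong: 4 + 0 + 4 + 1 + 4 + 5 + 5 = 23
Gupta has the highest total.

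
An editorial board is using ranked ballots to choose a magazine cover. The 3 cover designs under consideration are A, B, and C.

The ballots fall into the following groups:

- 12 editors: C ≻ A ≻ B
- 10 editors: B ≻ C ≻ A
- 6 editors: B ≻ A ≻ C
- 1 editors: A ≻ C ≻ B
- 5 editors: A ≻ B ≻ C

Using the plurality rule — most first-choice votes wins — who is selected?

First-place vote totals:
  A: 6
  B: 16
  C: 12
B has the most first-place votes.

B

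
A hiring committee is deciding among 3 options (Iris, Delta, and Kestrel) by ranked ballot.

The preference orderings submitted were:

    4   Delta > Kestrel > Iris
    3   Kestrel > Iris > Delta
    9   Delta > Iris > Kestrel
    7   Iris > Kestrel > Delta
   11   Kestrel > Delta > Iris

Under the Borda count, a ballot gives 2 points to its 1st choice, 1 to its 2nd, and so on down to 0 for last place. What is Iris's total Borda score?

26

Borda scores:
  Iris: 4·0 + 3·1 + 9·1 + 7·2 + 11·0 = 26
  Delta: 4·2 + 3·0 + 9·2 + 7·0 + 11·1 = 37
  Kestrel: 4·1 + 3·2 + 9·0 + 7·1 + 11·2 = 39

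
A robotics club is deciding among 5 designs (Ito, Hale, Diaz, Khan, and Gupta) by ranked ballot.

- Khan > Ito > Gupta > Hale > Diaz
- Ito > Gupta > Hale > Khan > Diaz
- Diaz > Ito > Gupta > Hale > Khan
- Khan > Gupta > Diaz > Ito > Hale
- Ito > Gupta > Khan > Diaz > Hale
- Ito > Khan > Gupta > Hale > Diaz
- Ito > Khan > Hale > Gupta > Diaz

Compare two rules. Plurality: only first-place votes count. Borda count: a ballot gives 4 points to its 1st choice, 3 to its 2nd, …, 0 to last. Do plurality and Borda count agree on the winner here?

Plurality first-place counts: Ito 4, Hale 0, Diaz 1, Khan 2, Gupta 0 → Ito.
Borda totals: Ito 23, Hale 7, Diaz 7, Khan 17, Gupta 16 → Ito.
The two rules agree on Ito.

Yes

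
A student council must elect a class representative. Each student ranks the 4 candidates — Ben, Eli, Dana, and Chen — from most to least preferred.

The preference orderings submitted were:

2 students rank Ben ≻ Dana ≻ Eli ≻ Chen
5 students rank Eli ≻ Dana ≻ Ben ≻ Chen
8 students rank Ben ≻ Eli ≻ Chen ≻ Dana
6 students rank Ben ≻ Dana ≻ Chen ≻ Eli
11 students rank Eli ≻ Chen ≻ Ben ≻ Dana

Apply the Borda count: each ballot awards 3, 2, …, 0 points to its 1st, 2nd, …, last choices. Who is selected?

Eli

Borda scores:
  Ben: 2·3 + 5·1 + 8·3 + 6·3 + 11·1 = 64
  Eli: 2·1 + 5·3 + 8·2 + 6·0 + 11·3 = 66
  Dana: 2·2 + 5·2 + 8·0 + 6·2 + 11·0 = 26
  Chen: 2·0 + 5·0 + 8·1 + 6·1 + 11·2 = 36
Eli has the highest total.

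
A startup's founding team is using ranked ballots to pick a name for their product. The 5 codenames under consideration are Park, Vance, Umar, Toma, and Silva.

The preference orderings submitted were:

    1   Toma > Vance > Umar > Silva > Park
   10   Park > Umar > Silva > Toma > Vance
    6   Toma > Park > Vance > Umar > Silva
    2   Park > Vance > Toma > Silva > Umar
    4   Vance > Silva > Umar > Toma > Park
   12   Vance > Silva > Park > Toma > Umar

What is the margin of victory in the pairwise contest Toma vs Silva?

Ballots ranking Toma above Silva: 1+6+2 = 9.
Ballots ranking Silva above Toma: 10+4+12 = 26.
Silva wins 26–9, a margin of 17.

17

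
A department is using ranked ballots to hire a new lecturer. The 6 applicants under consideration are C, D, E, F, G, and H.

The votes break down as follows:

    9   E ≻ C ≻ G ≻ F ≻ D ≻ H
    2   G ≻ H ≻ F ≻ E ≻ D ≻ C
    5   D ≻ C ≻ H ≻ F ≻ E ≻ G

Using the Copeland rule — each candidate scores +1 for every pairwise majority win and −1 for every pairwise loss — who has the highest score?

E

Pairwise results:
  C vs D: C wins 9–7.
  C vs E: E wins 11–5.
  C vs F: C wins 14–2.
  C vs G: C wins 14–2.
  C vs H: C wins 14–2.
  D vs E: E wins 11–5.
  D vs F: F wins 11–5.
  D vs G: G wins 11–5.
  D vs H: D wins 14–2.
  E vs F: E wins 9–7.
  E vs G: E wins 14–2.
  E vs H: E wins 9–7.
  F vs G: G wins 11–5.
  F vs H: F wins 9–7.
  G vs H: G wins 11–5.
Copeland scores (wins − losses):
  C: 4 − 1 = 3
  D: 1 − 4 = -3
  E: 5 − 0 = 5
  F: 2 − 3 = -1
  G: 3 − 2 = 1
  H: 0 − 5 = -5
E has the best Copeland score.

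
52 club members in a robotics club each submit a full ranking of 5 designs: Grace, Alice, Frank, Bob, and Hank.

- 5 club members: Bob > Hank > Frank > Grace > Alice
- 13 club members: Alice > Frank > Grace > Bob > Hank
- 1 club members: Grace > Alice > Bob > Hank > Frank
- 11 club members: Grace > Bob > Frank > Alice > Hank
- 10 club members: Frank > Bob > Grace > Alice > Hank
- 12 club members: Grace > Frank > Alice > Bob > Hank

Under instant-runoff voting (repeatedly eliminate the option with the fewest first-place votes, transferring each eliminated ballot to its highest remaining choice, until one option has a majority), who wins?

Frank

Round 1: Grace 24, Alice 13, Frank 10, Bob 5, Hank 0. Hank has the fewest and is eliminated.
Round 2: Grace 24, Alice 13, Frank 10, Bob 5. Bob has the fewest and is eliminated.
Round 3: Grace 24, Frank 15, Alice 13. Alice has the fewest and is eliminated.
Round 4: Frank 28, Grace 24. Frank has a majority.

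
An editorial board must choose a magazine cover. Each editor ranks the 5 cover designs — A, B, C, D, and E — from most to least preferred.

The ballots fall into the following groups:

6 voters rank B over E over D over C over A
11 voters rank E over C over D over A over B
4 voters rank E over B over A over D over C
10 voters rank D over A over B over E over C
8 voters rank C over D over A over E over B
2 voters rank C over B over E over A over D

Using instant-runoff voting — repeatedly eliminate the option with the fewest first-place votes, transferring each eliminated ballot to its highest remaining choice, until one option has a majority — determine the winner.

Round 1: E 15, C 10, D 10, B 6, A 0. A has the fewest and is eliminated.
Round 2: E 15, C 10, D 10, B 6. B has the fewest and is eliminated.
Round 3: E 21, C 10, D 10. E has a majority.

E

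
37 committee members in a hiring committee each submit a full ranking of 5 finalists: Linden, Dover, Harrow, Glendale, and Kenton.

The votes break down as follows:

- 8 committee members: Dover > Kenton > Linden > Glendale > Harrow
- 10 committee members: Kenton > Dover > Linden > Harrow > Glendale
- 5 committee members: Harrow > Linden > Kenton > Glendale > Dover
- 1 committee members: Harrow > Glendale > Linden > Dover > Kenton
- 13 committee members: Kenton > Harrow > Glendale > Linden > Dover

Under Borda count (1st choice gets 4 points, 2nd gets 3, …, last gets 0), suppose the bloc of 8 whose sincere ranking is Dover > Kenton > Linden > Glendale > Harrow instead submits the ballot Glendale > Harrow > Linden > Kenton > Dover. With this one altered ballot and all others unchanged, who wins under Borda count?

Borda totals with the altered ballot: Linden 66, Dover 31, Harrow 97, Glendale 66, Kenton 110.
The winner is unchanged: still Kenton.

Kenton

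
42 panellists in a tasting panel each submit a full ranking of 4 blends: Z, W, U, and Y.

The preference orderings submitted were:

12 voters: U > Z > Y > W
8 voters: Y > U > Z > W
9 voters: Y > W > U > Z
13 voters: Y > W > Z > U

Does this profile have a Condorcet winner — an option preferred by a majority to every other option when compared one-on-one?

Yes

Head-to-head results (42 voters total):
Z vs W: W wins 22–20.
Z vs U: U wins 29–13.
Z vs Y: Y wins 30–12.
W vs U: W wins 22–20.
W vs Y: Y wins 42–0.
U vs Y: Y wins 30–12.
Y beats each rival — Z (30–12), W (42–0), U (30–12) — so Y is the Condorcet winner.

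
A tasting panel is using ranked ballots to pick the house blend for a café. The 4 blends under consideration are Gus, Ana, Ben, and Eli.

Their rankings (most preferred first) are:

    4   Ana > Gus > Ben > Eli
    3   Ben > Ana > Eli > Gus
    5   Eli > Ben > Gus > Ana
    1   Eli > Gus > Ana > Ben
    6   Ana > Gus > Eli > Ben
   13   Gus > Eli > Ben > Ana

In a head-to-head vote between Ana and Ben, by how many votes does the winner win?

10

Ballots ranking Ana above Ben: 4+1+6 = 11.
Ballots ranking Ben above Ana: 3+5+13 = 21.
Ben wins 21–11, a margin of 10.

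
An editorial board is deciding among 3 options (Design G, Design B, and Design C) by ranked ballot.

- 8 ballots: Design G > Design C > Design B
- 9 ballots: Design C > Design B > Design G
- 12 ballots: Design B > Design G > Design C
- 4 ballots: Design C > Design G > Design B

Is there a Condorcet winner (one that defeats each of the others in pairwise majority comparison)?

Head-to-head results (33 voters total):
Design G vs Design B: Design B wins 21–12.
Design G vs Design C: Design G wins 20–13.
Design B vs Design C: Design C wins 21–12.
No candidate beats all others: Design G beats Design C beats Design B beats Design G, a majority cycle.

No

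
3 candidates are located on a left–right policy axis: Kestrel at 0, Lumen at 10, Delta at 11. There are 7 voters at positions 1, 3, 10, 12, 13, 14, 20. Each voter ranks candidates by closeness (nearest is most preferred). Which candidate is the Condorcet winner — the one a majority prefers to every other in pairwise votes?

Delta

With single-peaked preferences on a line, the Condorcet winner is the candidate closest to the median voter.
The median voter (position 12) is closest to Delta at 11.
Check: Delta vs Kestrel — voters closer to Delta: 5 of 7.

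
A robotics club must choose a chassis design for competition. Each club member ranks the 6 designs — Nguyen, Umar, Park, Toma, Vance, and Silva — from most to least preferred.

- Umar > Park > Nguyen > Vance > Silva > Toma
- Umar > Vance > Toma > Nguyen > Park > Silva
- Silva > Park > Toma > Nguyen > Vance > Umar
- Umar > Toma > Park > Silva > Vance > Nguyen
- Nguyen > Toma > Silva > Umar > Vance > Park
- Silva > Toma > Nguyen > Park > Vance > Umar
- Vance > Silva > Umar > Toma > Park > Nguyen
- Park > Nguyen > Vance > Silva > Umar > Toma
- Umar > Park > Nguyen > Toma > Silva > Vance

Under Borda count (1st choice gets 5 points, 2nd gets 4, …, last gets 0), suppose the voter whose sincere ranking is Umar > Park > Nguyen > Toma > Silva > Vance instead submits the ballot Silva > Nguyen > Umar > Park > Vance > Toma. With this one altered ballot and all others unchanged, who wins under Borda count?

Borda totals with the altered ballot: Nguyen 23, Umar 24, Park 22, Toma 20, Vance 19, Silva 27.
The switch changes the winner from Umar to Silva.

Silva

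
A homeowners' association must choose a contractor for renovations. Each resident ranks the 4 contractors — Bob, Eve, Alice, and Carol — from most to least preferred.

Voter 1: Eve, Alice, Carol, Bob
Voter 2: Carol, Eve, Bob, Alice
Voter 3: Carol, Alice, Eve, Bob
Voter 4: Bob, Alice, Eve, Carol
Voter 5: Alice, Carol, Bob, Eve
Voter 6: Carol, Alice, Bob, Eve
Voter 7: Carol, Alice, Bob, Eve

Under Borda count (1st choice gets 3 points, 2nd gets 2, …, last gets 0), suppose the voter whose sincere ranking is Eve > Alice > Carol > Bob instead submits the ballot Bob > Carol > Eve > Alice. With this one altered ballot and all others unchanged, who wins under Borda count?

Borda totals with the altered ballot: Bob 10, Eve 5, Alice 11, Carol 16.
The winner is unchanged: still Carol.

Carol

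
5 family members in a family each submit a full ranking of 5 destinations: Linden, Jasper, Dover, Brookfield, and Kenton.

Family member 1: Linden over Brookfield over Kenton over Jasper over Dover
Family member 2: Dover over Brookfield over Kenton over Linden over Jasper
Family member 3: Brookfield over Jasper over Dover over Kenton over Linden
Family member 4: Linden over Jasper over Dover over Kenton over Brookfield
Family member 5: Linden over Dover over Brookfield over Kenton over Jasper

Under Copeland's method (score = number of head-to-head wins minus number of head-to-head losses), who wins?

Pairwise results:
  Linden vs Jasper: Linden wins 4–1.
  Linden vs Dover: Linden wins 3–2.
  Linden vs Brookfield: Linden wins 3–2.
  Linden vs Kenton: Linden wins 3–2.
  Jasper vs Dover: Jasper wins 3–2.
  Jasper vs Brookfield: Brookfield wins 4–1.
  Jasper vs Kenton: Kenton wins 3–2.
  Dover vs Brookfield: Dover wins 3–2.
  Dover vs Kenton: Dover wins 4–1.
  Brookfield vs Kenton: Brookfield wins 4–1.
Copeland scores (wins − losses):
  Linden: 4 − 0 = 4
  Jasper: 1 − 3 = -2
  Dover: 2 − 2 = 0
  Brookfield: 2 − 2 = 0
  Kenton: 1 − 3 = -2
Linden has the best Copeland score.

Linden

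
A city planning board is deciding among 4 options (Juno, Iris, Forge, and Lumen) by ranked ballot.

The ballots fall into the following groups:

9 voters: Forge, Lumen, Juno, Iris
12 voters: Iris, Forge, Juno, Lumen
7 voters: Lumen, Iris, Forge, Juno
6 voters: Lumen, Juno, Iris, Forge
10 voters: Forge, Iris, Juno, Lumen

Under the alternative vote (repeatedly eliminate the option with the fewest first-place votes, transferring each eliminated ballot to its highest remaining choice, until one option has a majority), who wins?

Round 1: Forge 19, Lumen 13, Iris 12, Juno 0. Juno has the fewest and is eliminated.
Round 2: Forge 19, Lumen 13, Iris 12. Iris has the fewest and is eliminated.
Round 3: Forge 31, Lumen 13. Forge has a majority.

Forge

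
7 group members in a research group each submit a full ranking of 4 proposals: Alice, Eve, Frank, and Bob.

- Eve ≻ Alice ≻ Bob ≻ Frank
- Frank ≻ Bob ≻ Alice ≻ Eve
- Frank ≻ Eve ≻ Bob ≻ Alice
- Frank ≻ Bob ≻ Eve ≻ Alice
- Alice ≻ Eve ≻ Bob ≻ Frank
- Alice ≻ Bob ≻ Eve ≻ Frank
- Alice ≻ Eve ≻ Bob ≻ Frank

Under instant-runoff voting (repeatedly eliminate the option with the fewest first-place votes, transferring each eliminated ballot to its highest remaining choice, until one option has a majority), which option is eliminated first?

Round 1: Alice 3, Frank 3, Eve 1, Bob 0. Bob has the fewest and is eliminated.
Round 2: Alice 3, Frank 3, Eve 1. Eve has the fewest and is eliminated.
Round 3: Alice 4, Frank 3. Alice has a majority.

Bob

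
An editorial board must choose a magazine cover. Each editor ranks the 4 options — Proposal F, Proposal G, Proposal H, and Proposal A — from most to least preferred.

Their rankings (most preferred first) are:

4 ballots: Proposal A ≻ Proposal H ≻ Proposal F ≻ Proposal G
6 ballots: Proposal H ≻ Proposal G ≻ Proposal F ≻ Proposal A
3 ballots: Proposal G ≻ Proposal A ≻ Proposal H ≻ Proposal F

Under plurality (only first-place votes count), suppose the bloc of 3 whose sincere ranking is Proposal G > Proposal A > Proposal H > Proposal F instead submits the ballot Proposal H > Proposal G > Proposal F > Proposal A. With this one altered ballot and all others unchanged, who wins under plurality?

Proposal H

First-place totals with the altered ballot: Proposal F 0, Proposal G 0, Proposal H 9, Proposal A 4.
The winner is unchanged: still Proposal H.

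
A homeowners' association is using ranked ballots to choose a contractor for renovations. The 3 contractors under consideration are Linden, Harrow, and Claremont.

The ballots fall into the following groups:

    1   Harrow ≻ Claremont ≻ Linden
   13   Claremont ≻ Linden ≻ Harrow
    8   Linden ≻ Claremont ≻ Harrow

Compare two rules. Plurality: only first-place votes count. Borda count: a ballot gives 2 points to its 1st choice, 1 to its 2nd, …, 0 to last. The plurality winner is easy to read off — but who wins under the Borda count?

Plurality first-place counts: Linden 8, Harrow 1, Claremont 13 → Claremont.
Borda totals: Linden 29, Harrow 2, Claremont 35 → Claremont.

Claremont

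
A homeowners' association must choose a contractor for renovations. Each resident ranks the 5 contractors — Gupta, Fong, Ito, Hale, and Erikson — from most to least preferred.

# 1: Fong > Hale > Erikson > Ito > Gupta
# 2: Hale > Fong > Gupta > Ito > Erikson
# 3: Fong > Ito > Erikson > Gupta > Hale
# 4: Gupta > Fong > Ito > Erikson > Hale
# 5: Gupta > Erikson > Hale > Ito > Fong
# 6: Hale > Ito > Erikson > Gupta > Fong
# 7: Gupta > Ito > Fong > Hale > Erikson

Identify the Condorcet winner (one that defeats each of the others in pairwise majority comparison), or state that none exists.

Head-to-head results (7 voters total):
Gupta vs Fong: Gupta wins 4–3.
Gupta vs Ito: Gupta wins 4–3.
Gupta vs Hale: Gupta wins 4–3.
Gupta vs Erikson: Gupta wins 4–3.
Fong vs Ito: Fong wins 4–3.
Fong vs Hale: Fong wins 4–3.
Fong vs Erikson: Fong wins 5–2.
Ito vs Hale: Hale wins 4–3.
Ito vs Erikson: Ito wins 5–2.
Hale vs Erikson: Hale wins 4–3.
Gupta beats each rival — Fong (4–3), Ito (4–3), Hale (4–3), Erikson (4–3) — so Gupta is the Condorcet winner.

Gupta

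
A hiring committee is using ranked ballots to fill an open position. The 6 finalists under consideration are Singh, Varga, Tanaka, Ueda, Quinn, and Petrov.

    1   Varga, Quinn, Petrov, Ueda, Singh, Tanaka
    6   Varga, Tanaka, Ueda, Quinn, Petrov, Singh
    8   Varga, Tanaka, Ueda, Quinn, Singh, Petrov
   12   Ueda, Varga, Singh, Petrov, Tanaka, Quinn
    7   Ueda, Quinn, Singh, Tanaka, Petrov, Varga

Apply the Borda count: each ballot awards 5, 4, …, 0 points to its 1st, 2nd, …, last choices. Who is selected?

Ueda

Borda scores:
  Singh: 1 + 6·0 + 8·1 + 12·3 + 7·3 = 66
  Varga: 5 + 6·5 + 8·5 + 12·4 + 7·0 = 123
  Tanaka: 0 + 6·4 + 8·4 + 12·1 + 7·2 = 82
  Ueda: 2 + 6·3 + 8·3 + 12·5 + 7·5 = 139
  Quinn: 4 + 6·2 + 8·2 + 12·0 + 7·4 = 60
  Petrov: 3 + 6·1 + 8·0 + 12·2 + 7·1 = 40
Ueda has the highest total.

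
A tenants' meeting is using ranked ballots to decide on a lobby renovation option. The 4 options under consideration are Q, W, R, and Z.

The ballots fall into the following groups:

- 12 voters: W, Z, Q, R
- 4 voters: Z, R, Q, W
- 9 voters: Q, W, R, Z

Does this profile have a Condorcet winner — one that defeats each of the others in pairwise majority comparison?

Head-to-head results (25 voters total):
Q vs W: Q wins 13–12.
Q vs R: Q wins 21–4.
Q vs Z: Z wins 16–9.
W vs R: W wins 21–4.
W vs Z: W wins 21–4.
R vs Z: Z wins 16–9.
No candidate beats all others: Q beats W beats Z beats Q, a majority cycle.

No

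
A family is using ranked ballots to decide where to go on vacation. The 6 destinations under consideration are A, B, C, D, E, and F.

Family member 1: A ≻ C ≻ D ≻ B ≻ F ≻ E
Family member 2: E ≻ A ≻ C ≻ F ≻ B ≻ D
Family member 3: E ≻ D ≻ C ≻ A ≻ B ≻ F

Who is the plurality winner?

E

First-place vote totals:
  A: 1
  B: 0
  C: 0
  D: 0
  E: 2
  F: 0
E has the most first-place votes.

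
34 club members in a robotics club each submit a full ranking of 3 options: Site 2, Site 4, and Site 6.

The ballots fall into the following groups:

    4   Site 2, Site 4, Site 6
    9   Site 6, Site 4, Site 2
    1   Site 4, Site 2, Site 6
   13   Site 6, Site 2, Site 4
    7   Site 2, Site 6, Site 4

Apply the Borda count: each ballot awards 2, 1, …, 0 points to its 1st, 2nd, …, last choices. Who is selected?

Borda scores:
  Site 2: 4·2 + 9·0 + 1 + 13·1 + 7·2 = 36
  Site 4: 4·1 + 9·1 + 2 + 13·0 + 7·0 = 15
  Site 6: 4·0 + 9·2 + 0 + 13·2 + 7·1 = 51
Site 6 has the highest total.

Site 6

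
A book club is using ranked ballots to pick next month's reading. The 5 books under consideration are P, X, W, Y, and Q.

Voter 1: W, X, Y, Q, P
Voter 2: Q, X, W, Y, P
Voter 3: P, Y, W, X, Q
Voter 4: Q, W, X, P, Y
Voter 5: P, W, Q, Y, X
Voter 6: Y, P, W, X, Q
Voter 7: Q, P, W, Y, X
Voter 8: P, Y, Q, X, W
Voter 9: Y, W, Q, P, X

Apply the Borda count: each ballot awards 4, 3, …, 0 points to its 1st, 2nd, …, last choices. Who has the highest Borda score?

Borda scores:
  P: 0 + 0 + 4 + 1 + 4 + 3 + 3 + 4 + 1 = 20
  X: 3 + 3 + 1 + 2 + 0 + 1 + 0 + 1 + 0 = 11
  W: 4 + 2 + 2 + 3 + 3 + 2 + 2 + 0 + 3 = 21
  Y: 2 + 1 + 3 + 0 + 1 + 4 + 1 + 3 + 4 = 19
  Q: 1 + 4 + 0 + 4 + 2 + 0 + 4 + 2 + 2 = 19
W has the highest total.

W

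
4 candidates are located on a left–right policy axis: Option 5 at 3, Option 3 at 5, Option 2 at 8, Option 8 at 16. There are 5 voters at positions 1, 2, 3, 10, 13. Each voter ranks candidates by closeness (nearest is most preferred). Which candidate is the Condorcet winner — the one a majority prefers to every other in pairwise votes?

Option 5

With single-peaked preferences on a line, the Condorcet winner is the candidate closest to the median voter.
The median voter (position 3) is closest to Option 5 at 3.
Check: Option 5 vs Option 2 — voters closer to Option 5: 3 of 5.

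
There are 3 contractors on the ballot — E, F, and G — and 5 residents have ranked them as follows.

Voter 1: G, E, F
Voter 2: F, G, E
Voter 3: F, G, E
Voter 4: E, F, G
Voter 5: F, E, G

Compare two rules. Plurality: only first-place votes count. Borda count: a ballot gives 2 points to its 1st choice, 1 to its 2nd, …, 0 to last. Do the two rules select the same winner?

Yes

Plurality first-place counts: E 1, F 3, G 1 → F.
Borda totals: E 4, F 7, G 4 → F.
The two rules agree on F.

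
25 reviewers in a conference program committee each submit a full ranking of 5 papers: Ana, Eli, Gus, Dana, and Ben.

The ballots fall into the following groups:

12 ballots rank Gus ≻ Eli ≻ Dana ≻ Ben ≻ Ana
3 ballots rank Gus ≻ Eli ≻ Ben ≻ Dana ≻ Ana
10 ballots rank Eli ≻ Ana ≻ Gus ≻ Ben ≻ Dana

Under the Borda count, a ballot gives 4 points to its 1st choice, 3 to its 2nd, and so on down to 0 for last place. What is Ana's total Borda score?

30

Borda scores:
  Ana: 12·0 + 3·0 + 10·3 = 30
  Eli: 12·3 + 3·3 + 10·4 = 85
  Gus: 12·4 + 3·4 + 10·2 = 80
  Dana: 12·2 + 3·1 + 10·0 = 27
  Ben: 12·1 + 3·2 + 10·1 = 28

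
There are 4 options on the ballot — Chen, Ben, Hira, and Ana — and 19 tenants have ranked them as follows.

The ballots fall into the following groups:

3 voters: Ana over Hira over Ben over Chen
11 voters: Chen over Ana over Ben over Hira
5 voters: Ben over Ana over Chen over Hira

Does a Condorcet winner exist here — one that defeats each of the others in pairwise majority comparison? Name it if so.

Head-to-head results (19 voters total):
Chen vs Ben: Chen wins 11–8.
Chen vs Hira: Chen wins 16–3.
Chen vs Ana: Chen wins 11–8.
Ben vs Hira: Ben wins 16–3.
Ben vs Ana: Ana wins 14–5.
Hira vs Ana: Ana wins 19–0.
Chen beats each rival — Ben (11–8), Hira (16–3), Ana (11–8) — so Chen is the Condorcet winner.

Chen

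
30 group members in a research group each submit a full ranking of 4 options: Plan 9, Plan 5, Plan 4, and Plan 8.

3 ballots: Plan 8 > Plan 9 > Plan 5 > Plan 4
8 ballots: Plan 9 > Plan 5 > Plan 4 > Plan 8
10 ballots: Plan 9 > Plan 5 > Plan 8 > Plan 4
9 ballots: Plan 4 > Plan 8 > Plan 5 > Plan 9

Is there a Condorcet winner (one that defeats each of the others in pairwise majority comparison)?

Yes

Head-to-head results (30 voters total):
Plan 9 vs Plan 5: Plan 9 wins 21–9.
Plan 9 vs Plan 4: Plan 9 wins 21–9.
Plan 9 vs Plan 8: Plan 9 wins 18–12.
Plan 5 vs Plan 4: Plan 5 wins 21–9.
Plan 5 vs Plan 8: Plan 5 wins 18–12.
Plan 4 vs Plan 8: Plan 4 wins 17–13.
Plan 9 beats each rival — Plan 5 (21–9), Plan 4 (21–9), Plan 8 (18–12) — so Plan 9 is the Condorcet winner.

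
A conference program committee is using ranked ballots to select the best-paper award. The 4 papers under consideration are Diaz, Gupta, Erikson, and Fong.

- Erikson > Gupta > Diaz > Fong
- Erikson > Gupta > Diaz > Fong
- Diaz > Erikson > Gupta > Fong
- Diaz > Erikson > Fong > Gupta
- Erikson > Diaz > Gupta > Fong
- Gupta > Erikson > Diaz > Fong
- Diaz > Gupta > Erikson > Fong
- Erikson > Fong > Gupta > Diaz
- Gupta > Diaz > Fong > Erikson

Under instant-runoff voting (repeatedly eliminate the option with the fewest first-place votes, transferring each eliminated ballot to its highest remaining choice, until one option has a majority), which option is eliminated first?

Round 1: Erikson 4, Diaz 3, Gupta 2, Fong 0. Fong has the fewest and is eliminated.
Round 2: Erikson 4, Diaz 3, Gupta 2. Gupta has the fewest and is eliminated.
Round 3: Erikson 5, Diaz 4. Erikson has a majority.

Fong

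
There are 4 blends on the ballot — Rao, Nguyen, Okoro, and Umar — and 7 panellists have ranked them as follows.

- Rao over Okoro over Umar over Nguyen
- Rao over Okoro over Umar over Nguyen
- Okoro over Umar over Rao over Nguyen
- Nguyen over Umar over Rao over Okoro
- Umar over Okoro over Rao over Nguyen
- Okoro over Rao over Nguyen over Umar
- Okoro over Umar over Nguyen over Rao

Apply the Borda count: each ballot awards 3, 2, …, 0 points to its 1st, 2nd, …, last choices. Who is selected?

Borda scores:
  Rao: 3 + 3 + 1 + 1 + 1 + 2 + 0 = 11
  Nguyen: 0 + 0 + 0 + 3 + 0 + 1 + 1 = 5
  Okoro: 2 + 2 + 3 + 0 + 2 + 3 + 3 = 15
  Umar: 1 + 1 + 2 + 2 + 3 + 0 + 2 = 11
Okoro has the highest total.

Okoro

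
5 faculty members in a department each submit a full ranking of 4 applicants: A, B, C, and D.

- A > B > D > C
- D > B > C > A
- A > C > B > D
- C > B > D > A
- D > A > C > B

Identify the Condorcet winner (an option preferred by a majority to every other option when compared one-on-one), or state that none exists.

Head-to-head results (5 voters total):
A vs B: A wins 3–2.
A vs C: A wins 3–2.
A vs D: D wins 3–2.
B vs C: C wins 3–2.
B vs D: B wins 3–2.
C vs D: D wins 3–2.
No candidate beats all others: A beats B beats D beats A, a majority cycle.

There is no Condorcet winner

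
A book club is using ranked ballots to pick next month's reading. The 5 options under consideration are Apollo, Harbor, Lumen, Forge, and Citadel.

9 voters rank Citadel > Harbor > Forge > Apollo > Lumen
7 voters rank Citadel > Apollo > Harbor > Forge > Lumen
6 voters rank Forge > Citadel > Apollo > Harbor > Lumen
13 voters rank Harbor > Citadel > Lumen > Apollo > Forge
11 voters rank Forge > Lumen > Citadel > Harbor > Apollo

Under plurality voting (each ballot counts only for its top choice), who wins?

First-place vote totals:
  Apollo: 0
  Harbor: 13
  Lumen: 0
  Forge: 17
  Citadel: 16
Forge has the most first-place votes.

Forge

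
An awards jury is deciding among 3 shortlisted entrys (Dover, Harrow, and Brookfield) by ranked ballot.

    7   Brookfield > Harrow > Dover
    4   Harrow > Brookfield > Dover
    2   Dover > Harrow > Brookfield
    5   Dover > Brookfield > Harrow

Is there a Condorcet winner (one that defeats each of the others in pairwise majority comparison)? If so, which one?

Brookfield

Head-to-head results (18 voters total):
Dover vs Harrow: Harrow wins 11–7.
Dover vs Brookfield: Brookfield wins 11–7.
Harrow vs Brookfield: Brookfield wins 12–6.
Brookfield beats each rival — Dover (11–7), Harrow (12–6) — so Brookfield is the Condorcet winner.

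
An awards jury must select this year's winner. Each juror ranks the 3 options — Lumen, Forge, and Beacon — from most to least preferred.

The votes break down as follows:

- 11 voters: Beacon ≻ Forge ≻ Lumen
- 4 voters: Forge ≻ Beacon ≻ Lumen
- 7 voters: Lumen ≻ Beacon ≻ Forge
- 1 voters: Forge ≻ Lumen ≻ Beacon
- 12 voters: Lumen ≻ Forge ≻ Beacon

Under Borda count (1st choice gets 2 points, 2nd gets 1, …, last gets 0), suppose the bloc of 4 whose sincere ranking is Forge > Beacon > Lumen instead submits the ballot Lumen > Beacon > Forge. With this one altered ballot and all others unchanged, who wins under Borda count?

Lumen

Borda totals with the altered ballot: Lumen 47, Forge 25, Beacon 33.
The winner is unchanged: still Lumen.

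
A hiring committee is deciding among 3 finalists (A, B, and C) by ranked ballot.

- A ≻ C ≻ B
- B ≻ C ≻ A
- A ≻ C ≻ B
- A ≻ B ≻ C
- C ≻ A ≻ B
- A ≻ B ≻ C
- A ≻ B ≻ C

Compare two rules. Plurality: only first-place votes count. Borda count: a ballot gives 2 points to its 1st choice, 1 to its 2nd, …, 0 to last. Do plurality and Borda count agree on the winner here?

Plurality first-place counts: A 5, B 1, C 1 → A.
Borda totals: A 11, B 5, C 5 → A.
The two rules agree on A.

Yes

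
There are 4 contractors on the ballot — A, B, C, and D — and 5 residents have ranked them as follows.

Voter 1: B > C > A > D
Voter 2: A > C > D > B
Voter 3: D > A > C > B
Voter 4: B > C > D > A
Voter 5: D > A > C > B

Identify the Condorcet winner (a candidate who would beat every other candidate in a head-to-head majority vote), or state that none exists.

Head-to-head results (5 voters total):
A vs B: A wins 3–2.
A vs C: A wins 3–2.
A vs D: D wins 3–2.
B vs C: C wins 3–2.
B vs D: D wins 3–2.
C vs D: C wins 3–2.
No candidate beats all others: A beats C beats D beats A, a majority cycle.

No Condorcet winner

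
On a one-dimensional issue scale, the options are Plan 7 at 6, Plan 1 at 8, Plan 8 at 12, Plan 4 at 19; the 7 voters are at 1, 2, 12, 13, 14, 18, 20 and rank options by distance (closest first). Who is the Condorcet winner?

With single-peaked preferences on a line, the Condorcet winner is the candidate closest to the median voter.
The median voter (position 13) is closest to Plan 8 at 12.
Check: Plan 8 vs Plan 7 — voters closer to Plan 8: 5 of 7.

Plan 8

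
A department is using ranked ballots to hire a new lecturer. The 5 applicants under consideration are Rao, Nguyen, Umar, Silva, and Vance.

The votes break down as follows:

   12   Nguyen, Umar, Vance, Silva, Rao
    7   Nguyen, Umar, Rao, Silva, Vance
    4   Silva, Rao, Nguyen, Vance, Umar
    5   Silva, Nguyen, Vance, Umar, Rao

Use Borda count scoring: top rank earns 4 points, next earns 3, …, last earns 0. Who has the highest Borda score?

Borda scores:
  Rao: 12·0 + 7·2 + 4·3 + 5·0 = 26
  Nguyen: 12·4 + 7·4 + 4·2 + 5·3 = 99
  Umar: 12·3 + 7·3 + 4·0 + 5·1 = 62
  Silva: 12·1 + 7·1 + 4·4 + 5·4 = 55
  Vance: 12·2 + 7·0 + 4·1 + 5·2 = 38
Nguyen has the highest total.

Nguyen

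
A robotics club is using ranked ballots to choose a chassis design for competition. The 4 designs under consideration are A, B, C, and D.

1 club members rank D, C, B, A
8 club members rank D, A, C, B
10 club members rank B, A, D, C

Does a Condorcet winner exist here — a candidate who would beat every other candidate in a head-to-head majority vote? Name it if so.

Head-to-head results (19 voters total):
A vs B: B wins 11–8.
A vs C: A wins 18–1.
A vs D: A wins 10–9.
B vs C: B wins 10–9.
B vs D: B wins 10–9.
C vs D: D wins 19–0.
B beats each rival — A (11–8), C (10–9), D (10–9) — so B is the Condorcet winner.

B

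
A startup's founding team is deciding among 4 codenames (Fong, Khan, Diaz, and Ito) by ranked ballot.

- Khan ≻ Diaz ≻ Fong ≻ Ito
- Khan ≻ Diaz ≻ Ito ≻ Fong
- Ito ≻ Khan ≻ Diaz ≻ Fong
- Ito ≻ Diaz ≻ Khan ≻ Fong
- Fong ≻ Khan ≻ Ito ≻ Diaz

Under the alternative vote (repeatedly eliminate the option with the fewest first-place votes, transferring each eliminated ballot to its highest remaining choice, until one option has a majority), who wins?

Round 1: Khan 2, Ito 2, Fong 1, Diaz 0. Diaz has the fewest and is eliminated.
Round 2: Khan 2, Ito 2, Fong 1. Fong has the fewest and is eliminated.
Round 3: Khan 3, Ito 2. Khan has a majority.

Khan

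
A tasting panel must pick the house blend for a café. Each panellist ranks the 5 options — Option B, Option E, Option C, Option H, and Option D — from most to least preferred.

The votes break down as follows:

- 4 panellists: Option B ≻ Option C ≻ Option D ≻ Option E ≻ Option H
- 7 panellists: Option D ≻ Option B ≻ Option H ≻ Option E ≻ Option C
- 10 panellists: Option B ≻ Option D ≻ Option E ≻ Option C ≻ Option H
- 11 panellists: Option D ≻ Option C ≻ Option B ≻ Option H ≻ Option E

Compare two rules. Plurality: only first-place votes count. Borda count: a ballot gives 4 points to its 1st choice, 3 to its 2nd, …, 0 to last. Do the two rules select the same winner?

Yes

Plurality first-place counts: Option B 14, Option E 0, Option C 0, Option H 0, Option D 18 → Option D.
Borda totals: Option B 99, Option E 31, Option C 55, Option H 25, Option D 110 → Option D.
The two rules agree on Option D.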